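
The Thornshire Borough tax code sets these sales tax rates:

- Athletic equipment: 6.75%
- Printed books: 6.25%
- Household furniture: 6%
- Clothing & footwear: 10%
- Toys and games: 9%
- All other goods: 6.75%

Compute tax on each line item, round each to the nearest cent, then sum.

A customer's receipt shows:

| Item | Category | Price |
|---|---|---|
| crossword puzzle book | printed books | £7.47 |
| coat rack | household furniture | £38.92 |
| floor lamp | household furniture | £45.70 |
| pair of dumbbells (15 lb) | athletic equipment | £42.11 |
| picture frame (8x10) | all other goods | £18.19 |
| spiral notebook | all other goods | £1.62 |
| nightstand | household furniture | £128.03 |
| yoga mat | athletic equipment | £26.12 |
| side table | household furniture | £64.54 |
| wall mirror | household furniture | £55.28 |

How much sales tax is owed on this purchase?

Crossword puzzle book £7.47: printed books → 6.25% → £0.47
Coat rack £38.92: household furniture → 6% → £2.34
Floor lamp £45.70: household furniture → 6% → £2.74
Pair of dumbbells (15 lb) £42.11: athletic equipment → 6.75% → £2.84
Picture frame (8x10) £18.19: all other goods → 6.75% → £1.23
Spiral notebook £1.62: all other goods → 6.75% → £0.11
Nightstand £128.03: household furniture → 6% → £7.68
Yoga mat £26.12: athletic equipment → 6.75% → £1.76
Side table £64.54: household furniture → 6% → £3.87
Wall mirror £55.28: household furniture → 6% → £3.32
Total tax = £0.47 + £2.34 + £2.74 + £2.84 + £1.23 + £0.11 + £7.68 + £1.76 + £3.87 + £3.32 = £26.36

£26.36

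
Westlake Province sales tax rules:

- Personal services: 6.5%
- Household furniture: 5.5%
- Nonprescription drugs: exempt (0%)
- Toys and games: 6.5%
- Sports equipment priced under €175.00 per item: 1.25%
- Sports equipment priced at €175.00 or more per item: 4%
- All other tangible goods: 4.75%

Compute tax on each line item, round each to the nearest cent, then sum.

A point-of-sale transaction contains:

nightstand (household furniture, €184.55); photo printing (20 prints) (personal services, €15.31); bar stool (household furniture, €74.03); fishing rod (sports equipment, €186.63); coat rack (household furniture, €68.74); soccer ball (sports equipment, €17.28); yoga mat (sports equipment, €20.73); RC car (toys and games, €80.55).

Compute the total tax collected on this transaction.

Nightstand €184.55: household furniture → 5.5% → €10.15
Photo printing (20 prints) €15.31: personal services → 6.5% → €1.00
Bar stool €74.03: household furniture → 5.5% → €4.07
Fishing rod €186.63: sports equipment, €175.00 or more → 4% → €7.47
Coat rack €68.74: household furniture → 5.5% → €3.78
Soccer ball €17.28: sports equipment, under €175.00 → 1.25% → €0.22
Yoga mat €20.73: sports equipment, under €175.00 → 1.25% → €0.26
RC car €80.55: toys and games → 6.5% → €5.24
Total tax = €10.15 + €1.00 + €4.07 + €7.47 + €3.78 + €0.22 + €0.26 + €5.24 = €32.19

€32.19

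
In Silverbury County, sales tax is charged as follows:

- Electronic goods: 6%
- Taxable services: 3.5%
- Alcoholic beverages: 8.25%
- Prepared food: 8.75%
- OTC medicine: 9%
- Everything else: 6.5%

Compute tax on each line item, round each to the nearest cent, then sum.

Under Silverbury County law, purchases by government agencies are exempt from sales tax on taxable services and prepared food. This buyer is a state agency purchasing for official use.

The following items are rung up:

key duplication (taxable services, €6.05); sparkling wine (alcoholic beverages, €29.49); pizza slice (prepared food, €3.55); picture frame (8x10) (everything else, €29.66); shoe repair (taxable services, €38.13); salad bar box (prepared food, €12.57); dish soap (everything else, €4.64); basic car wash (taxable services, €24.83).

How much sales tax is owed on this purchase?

Key duplication €6.05: taxable services, buyer-exempt → 0% → €0.00
Sparkling wine €29.49: alcoholic beverages → 8.25% → €2.43
Pizza slice €3.55: prepared food, buyer-exempt → 0% → €0.00
Picture frame (8x10) €29.66: everything else → 6.5% → €1.93
Shoe repair €38.13: taxable services, buyer-exempt → 0% → €0.00
Salad bar box €12.57: prepared food, buyer-exempt → 0% → €0.00
Dish soap €4.64: everything else → 6.5% → €0.30
Basic car wash €24.83: taxable services, buyer-exempt → 0% → €0.00
Total tax = €2.43 + €1.93 + €0.30 = €4.66

€4.66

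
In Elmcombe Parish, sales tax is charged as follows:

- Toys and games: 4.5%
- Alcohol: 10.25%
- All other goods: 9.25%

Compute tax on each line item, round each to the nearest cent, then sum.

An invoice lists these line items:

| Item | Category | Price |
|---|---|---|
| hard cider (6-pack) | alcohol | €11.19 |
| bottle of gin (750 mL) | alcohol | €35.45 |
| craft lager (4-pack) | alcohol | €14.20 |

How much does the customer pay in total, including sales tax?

Hard cider (6-pack) €11.19: alcohol → 10.25% → €1.15
Bottle of gin (750 mL) €35.45: alcohol → 10.25% → €3.63
Craft lager (4-pack) €14.20: alcohol → 10.25% → €1.46
Subtotal = €60.84; tax = €6.24; total due = €67.08

€67.08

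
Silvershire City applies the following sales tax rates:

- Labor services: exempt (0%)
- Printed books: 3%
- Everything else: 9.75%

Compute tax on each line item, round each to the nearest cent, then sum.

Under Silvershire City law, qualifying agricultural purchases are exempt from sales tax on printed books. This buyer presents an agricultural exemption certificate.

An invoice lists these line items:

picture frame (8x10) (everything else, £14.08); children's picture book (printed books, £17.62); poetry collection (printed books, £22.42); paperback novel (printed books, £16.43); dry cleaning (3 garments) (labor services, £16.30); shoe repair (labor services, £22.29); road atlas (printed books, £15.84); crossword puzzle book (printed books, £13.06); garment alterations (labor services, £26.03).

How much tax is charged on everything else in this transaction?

Picture frame (8x10) £14.08: everything else → 9.75% → £1.37
Tax on everything else = £1.37

£1.37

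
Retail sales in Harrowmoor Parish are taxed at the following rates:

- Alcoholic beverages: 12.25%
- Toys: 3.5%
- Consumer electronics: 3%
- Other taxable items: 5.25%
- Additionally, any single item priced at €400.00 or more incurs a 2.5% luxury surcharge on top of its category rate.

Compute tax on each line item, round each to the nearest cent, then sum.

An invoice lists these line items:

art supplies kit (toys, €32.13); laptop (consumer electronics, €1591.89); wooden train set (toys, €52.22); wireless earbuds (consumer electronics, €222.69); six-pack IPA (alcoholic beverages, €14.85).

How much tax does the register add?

Art supplies kit €32.13: toys → 3.5% → €1.12
Laptop €1591.89: consumer electronics → 3% + 2.5% surcharge = 5.5% → €87.55
Wooden train set €52.22: toys → 3.5% → €1.83
Wireless earbuds €222.69: consumer electronics → 3% → €6.68
Six-pack IPA €14.85: alcoholic beverages → 12.25% → €1.82
Total tax = €1.12 + €87.55 + €1.83 + €6.68 + €1.82 = €99.00

€99.00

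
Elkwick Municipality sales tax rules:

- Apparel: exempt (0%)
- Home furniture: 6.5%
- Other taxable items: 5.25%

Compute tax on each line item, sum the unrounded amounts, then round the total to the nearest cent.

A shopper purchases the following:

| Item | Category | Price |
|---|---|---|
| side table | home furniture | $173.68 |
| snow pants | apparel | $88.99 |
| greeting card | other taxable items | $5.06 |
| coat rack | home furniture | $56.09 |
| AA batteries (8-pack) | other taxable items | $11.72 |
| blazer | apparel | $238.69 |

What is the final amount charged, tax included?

Side table $173.68: home furniture → 6.5% → $11.2892
Snow pants $88.99: apparel → 0% → $0.00
Greeting card $5.06: other taxable items → 5.25% → $0.26565
Coat rack $56.09: home furniture → 6.5% → $3.64585
AA batteries (8-pack) $11.72: other taxable items → 5.25% → $0.6153
Blazer $238.69: apparel → 0% → $0.00
Subtotal = $574.23; unrounded tax = $15.816 → $15.82; total due = $590.05

$590.05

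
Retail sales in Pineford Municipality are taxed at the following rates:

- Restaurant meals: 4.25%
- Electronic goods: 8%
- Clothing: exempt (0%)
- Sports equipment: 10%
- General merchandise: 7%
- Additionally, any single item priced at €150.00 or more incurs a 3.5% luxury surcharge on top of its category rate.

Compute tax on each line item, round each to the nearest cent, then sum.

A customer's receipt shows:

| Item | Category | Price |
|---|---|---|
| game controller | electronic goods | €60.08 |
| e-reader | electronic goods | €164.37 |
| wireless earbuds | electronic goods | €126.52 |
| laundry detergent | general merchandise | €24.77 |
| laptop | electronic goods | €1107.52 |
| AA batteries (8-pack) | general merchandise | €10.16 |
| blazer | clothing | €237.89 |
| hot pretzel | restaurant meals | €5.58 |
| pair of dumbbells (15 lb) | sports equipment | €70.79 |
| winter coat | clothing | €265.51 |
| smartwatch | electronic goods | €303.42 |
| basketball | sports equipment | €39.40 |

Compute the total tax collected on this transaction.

Game controller €60.08: electronic goods → 8% → €4.81
E-reader €164.37: electronic goods → 8% + 3.5% surcharge = 11.5% → €18.90
Wireless earbuds €126.52: electronic goods → 8% → €10.12
Laundry detergent €24.77: general merchandise → 7% → €1.73
Laptop €1107.52: electronic goods → 8% + 3.5% surcharge = 11.5% → €127.36
AA batteries (8-pack) €10.16: general merchandise → 7% → €0.71
Blazer €237.89: clothing → 0% + 3.5% surcharge = 3.5% → €8.33
Hot pretzel €5.58: restaurant meals → 4.25% → €0.24
Pair of dumbbells (15 lb) €70.79: sports equipment → 10% → €7.08
Winter coat €265.51: clothing → 0% + 3.5% surcharge = 3.5% → €9.29
Smartwatch €303.42: electronic goods → 8% + 3.5% surcharge = 11.5% → €34.89
Basketball €39.40: sports equipment → 10% → €3.94
Total tax = €4.81 + €18.90 + €10.12 + €1.73 + €127.36 + €0.71 + €8.33 + €0.24 + €7.08 + €9.29 + €34.89 + €3.94 = €227.40

€227.40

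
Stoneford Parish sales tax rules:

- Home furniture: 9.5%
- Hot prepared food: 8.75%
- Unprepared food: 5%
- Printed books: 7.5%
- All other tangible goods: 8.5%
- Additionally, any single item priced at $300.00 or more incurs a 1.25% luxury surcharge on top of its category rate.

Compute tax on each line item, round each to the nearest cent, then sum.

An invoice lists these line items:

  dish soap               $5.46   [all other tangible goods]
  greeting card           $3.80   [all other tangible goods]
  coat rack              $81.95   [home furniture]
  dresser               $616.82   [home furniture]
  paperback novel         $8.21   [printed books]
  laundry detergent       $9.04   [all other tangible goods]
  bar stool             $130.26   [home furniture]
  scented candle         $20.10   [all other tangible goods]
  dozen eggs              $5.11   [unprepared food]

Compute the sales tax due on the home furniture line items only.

$86.47

Coat rack $81.95: home furniture → 9.5% → $7.79
Dresser $616.82: home furniture → 9.5% + 1.25% surcharge = 10.75% → $66.31
Bar stool $130.26: home furniture → 9.5% → $12.37
Tax on home furniture = $7.79 + $66.31 + $12.37 = $86.47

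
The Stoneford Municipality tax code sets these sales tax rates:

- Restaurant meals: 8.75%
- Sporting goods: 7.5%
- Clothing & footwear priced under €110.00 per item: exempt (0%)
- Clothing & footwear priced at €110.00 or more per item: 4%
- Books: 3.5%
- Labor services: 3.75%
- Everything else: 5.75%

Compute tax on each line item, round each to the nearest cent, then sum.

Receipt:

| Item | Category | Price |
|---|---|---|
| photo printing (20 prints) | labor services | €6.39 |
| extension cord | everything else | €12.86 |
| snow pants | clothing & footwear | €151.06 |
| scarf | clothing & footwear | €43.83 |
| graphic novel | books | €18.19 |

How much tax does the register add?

Photo printing (20 prints) €6.39: labor services → 3.75% → €0.24
Extension cord €12.86: everything else → 5.75% → €0.74
Snow pants €151.06: clothing & footwear, €110.00 or more → 4% → €6.04
Scarf €43.83: clothing & footwear, under €110.00 → 0% → €0.00
Graphic novel €18.19: books → 3.5% → €0.64
Total tax = €0.24 + €0.74 + €6.04 + €0.64 = €7.66

€7.66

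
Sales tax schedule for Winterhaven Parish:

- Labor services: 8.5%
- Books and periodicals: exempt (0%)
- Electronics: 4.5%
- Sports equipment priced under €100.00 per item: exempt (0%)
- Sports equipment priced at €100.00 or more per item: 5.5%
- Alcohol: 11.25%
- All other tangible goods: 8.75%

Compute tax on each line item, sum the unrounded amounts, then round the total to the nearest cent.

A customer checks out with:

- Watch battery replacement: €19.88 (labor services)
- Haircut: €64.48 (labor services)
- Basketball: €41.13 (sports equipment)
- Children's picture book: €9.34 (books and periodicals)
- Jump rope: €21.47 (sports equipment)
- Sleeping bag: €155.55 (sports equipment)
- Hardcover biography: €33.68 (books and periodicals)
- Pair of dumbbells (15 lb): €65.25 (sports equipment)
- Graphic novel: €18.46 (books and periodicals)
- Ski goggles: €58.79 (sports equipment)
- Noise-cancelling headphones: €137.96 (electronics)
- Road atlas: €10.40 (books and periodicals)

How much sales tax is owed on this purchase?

Watch battery replacement €19.88: labor services → 8.5% → €1.6898
Haircut €64.48: labor services → 8.5% → €5.4808
Basketball €41.13: sports equipment, under €100.00 → 0% → €0.00
Children's picture book €9.34: books and periodicals → 0% → €0.00
Jump rope €21.47: sports equipment, under €100.00 → 0% → €0.00
Sleeping bag €155.55: sports equipment, €100.00 or more → 5.5% → €8.55525
Hardcover biography €33.68: books and periodicals → 0% → €0.00
Pair of dumbbells (15 lb) €65.25: sports equipment, under €100.00 → 0% → €0.00
Graphic novel €18.46: books and periodicals → 0% → €0.00
Ski goggles €58.79: sports equipment, under €100.00 → 0% → €0.00
Noise-cancelling headphones €137.96: electronics → 4.5% → €6.2082
Road atlas €10.40: books and periodicals → 0% → €0.00
Unrounded tax sum = €21.93405 → €21.93

€21.93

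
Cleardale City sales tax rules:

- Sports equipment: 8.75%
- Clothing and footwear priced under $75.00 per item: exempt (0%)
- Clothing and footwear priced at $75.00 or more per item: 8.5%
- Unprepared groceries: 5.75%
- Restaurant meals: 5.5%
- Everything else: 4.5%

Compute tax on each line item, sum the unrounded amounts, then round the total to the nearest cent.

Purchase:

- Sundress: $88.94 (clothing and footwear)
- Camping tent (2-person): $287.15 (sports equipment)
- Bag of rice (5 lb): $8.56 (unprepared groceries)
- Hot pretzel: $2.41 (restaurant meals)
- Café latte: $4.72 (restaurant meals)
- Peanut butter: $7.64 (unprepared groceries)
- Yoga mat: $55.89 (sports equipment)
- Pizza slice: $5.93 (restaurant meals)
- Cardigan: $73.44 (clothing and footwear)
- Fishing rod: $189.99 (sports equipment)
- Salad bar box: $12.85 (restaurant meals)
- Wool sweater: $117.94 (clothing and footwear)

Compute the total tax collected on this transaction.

$66.58

Sundress $88.94: clothing and footwear, $75.00 or more → 8.5% → $7.5599
Camping tent (2-person) $287.15: sports equipment → 8.75% → $25.125625
Bag of rice (5 lb) $8.56: unprepared groceries → 5.75% → $0.4922
Hot pretzel $2.41: restaurant meals → 5.5% → $0.13255
Café latte $4.72: restaurant meals → 5.5% → $0.2596
Peanut butter $7.64: unprepared groceries → 5.75% → $0.4393
Yoga mat $55.89: sports equipment → 8.75% → $4.890375
Pizza slice $5.93: restaurant meals → 5.5% → $0.32615
Cardigan $73.44: clothing and footwear, under $75.00 → 0% → $0.00
Fishing rod $189.99: sports equipment → 8.75% → $16.624125
Salad bar box $12.85: restaurant meals → 5.5% → $0.70675
Wool sweater $117.94: clothing and footwear, $75.00 or more → 8.5% → $10.0249
Unrounded tax sum = $66.581475 → $66.58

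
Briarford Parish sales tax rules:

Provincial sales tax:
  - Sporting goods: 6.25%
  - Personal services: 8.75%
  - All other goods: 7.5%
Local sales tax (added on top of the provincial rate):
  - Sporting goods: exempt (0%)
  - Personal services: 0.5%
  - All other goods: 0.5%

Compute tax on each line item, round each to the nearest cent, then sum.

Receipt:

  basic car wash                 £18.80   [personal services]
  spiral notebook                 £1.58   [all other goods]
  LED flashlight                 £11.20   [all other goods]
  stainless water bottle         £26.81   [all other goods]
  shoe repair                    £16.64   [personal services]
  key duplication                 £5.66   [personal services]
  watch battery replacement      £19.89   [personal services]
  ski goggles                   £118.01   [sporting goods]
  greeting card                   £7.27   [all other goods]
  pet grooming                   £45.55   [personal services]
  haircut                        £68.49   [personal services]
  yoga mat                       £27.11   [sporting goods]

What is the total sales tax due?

£29.01

Basic car wash £18.80: personal services → 8.75% + 0.5% local = 9.25% → £1.74
Spiral notebook £1.58: all other goods → 7.5% + 0.5% local = 8% → £0.13
LED flashlight £11.20: all other goods → 7.5% + 0.5% local = 8% → £0.90
Stainless water bottle £26.81: all other goods → 7.5% + 0.5% local = 8% → £2.14
Shoe repair £16.64: personal services → 8.75% + 0.5% local = 9.25% → £1.54
Key duplication £5.66: personal services → 8.75% + 0.5% local = 9.25% → £0.52
Watch battery replacement £19.89: personal services → 8.75% + 0.5% local = 9.25% → £1.84
Ski goggles £118.01: sporting goods → 6.25% + 0% local = 6.25% → £7.38
Greeting card £7.27: all other goods → 7.5% + 0.5% local = 8% → £0.58
Pet grooming £45.55: personal services → 8.75% + 0.5% local = 9.25% → £4.21
Haircut £68.49: personal services → 8.75% + 0.5% local = 9.25% → £6.34
Yoga mat £27.11: sporting goods → 6.25% + 0% local = 6.25% → £1.69
Total tax = £1.74 + £0.13 + £0.90 + £2.14 + £1.54 + £0.52 + £1.84 + £7.38 + £0.58 + £4.21 + £6.34 + £1.69 = £29.01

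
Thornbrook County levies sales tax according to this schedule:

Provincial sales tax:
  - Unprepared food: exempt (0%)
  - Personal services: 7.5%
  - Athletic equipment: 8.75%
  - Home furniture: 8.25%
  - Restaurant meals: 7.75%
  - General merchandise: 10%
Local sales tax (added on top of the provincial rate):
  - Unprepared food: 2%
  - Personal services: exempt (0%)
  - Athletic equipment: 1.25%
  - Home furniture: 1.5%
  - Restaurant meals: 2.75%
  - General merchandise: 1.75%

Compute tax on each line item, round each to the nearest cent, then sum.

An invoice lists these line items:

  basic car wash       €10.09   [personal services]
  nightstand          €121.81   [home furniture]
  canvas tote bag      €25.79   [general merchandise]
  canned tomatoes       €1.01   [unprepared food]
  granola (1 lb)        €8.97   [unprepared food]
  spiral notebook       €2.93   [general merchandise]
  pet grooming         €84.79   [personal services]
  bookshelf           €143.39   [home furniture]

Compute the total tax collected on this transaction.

Basic car wash €10.09: personal services → 7.5% + 0% local = 7.5% → €0.76
Nightstand €121.81: home furniture → 8.25% + 1.5% local = 9.75% → €11.88
Canvas tote bag €25.79: general merchandise → 10% + 1.75% local = 11.75% → €3.03
Canned tomatoes €1.01: unprepared food → 0% + 2% local = 2% → €0.02
Granola (1 lb) €8.97: unprepared food → 0% + 2% local = 2% → €0.18
Spiral notebook €2.93: general merchandise → 10% + 1.75% local = 11.75% → €0.34
Pet grooming €84.79: personal services → 7.5% + 0% local = 7.5% → €6.36
Bookshelf €143.39: home furniture → 8.25% + 1.5% local = 9.75% → €13.98
Total tax = €0.76 + €11.88 + €3.03 + €0.02 + €0.18 + €0.34 + €6.36 + €13.98 = €36.55

€36.55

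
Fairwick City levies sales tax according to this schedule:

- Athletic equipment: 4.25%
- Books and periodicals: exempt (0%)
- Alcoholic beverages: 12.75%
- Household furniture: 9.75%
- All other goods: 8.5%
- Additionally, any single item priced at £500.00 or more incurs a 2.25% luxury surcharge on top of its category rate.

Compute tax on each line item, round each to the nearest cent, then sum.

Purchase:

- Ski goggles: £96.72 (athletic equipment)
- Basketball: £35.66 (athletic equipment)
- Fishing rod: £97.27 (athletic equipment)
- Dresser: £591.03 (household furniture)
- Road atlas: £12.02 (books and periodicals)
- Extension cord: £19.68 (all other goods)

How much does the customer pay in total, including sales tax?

Ski goggles £96.72: athletic equipment → 4.25% → £4.11
Basketball £35.66: athletic equipment → 4.25% → £1.52
Fishing rod £97.27: athletic equipment → 4.25% → £4.13
Dresser £591.03: household furniture → 9.75% + 2.25% surcharge = 12% → £70.92
Road atlas £12.02: books and periodicals → 0% → £0.00
Extension cord £19.68: all other goods → 8.5% → £1.67
Subtotal = £852.38; tax = £82.35; total due = £934.73

£934.73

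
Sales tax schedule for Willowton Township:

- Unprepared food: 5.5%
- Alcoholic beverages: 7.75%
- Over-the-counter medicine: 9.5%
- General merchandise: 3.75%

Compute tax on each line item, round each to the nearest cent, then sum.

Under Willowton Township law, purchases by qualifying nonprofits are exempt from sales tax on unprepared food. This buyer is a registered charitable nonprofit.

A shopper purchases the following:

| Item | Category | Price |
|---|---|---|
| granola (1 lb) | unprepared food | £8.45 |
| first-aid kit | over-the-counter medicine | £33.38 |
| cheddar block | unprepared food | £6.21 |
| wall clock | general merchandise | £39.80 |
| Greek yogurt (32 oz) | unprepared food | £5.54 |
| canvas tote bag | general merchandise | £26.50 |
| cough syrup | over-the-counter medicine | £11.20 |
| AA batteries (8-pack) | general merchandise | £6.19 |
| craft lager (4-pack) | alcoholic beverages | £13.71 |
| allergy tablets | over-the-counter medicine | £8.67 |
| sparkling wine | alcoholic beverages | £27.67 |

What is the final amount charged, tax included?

Granola (1 lb) £8.45: unprepared food, buyer-exempt → 0% → £0.00
First-aid kit £33.38: over-the-counter medicine → 9.5% → £3.17
Cheddar block £6.21: unprepared food, buyer-exempt → 0% → £0.00
Wall clock £39.80: general merchandise → 3.75% → £1.49
Greek yogurt (32 oz) £5.54: unprepared food, buyer-exempt → 0% → £0.00
Canvas tote bag £26.50: general merchandise → 3.75% → £0.99
Cough syrup £11.20: over-the-counter medicine → 9.5% → £1.06
AA batteries (8-pack) £6.19: general merchandise → 3.75% → £0.23
Craft lager (4-pack) £13.71: alcoholic beverages → 7.75% → £1.06
Allergy tablets £8.67: over-the-counter medicine → 9.5% → £0.82
Sparkling wine £27.67: alcoholic beverages → 7.75% → £2.14
Subtotal = £187.32; tax = £10.96; total due = £198.28

£198.28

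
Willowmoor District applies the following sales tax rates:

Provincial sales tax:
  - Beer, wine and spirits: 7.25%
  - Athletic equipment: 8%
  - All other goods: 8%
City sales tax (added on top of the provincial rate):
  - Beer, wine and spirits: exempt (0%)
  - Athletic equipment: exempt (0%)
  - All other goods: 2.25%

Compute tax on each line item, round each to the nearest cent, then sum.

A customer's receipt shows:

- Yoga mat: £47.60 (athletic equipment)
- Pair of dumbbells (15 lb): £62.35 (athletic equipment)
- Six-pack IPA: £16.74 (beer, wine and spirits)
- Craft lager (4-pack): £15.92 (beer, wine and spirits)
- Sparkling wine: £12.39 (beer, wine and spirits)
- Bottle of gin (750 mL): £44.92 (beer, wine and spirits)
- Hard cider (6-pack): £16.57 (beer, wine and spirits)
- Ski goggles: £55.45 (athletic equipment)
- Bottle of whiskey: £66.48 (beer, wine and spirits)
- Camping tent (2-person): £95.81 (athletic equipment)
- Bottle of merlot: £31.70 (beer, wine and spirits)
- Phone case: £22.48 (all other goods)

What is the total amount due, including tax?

£526.45

Yoga mat £47.60: athletic equipment → 8% + 0% city = 8% → £3.81
Pair of dumbbells (15 lb) £62.35: athletic equipment → 8% + 0% city = 8% → £4.99
Six-pack IPA £16.74: beer, wine and spirits → 7.25% + 0% city = 7.25% → £1.21
Craft lager (4-pack) £15.92: beer, wine and spirits → 7.25% + 0% city = 7.25% → £1.15
Sparkling wine £12.39: beer, wine and spirits → 7.25% + 0% city = 7.25% → £0.90
Bottle of gin (750 mL) £44.92: beer, wine and spirits → 7.25% + 0% city = 7.25% → £3.26
Hard cider (6-pack) £16.57: beer, wine and spirits → 7.25% + 0% city = 7.25% → £1.20
Ski goggles £55.45: athletic equipment → 8% + 0% city = 8% → £4.44
Bottle of whiskey £66.48: beer, wine and spirits → 7.25% + 0% city = 7.25% → £4.82
Camping tent (2-person) £95.81: athletic equipment → 8% + 0% city = 8% → £7.66
Bottle of merlot £31.70: beer, wine and spirits → 7.25% + 0% city = 7.25% → £2.30
Phone case £22.48: all other goods → 8% + 2.25% city = 10.25% → £2.30
Subtotal = £488.41; tax = £38.04; total due = £526.45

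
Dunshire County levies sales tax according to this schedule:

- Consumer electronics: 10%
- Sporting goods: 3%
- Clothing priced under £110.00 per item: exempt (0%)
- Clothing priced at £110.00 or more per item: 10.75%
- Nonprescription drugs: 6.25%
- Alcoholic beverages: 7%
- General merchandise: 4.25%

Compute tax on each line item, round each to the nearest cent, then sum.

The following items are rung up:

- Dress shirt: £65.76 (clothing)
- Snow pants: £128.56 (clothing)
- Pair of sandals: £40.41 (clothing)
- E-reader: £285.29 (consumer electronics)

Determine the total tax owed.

Dress shirt £65.76: clothing, under £110.00 → 0% → £0.00
Snow pants £128.56: clothing, £110.00 or more → 10.75% → £13.82
Pair of sandals £40.41: clothing, under £110.00 → 0% → £0.00
E-reader £285.29: consumer electronics → 10% → £28.53
Total tax = £13.82 + £28.53 = £42.35

£42.35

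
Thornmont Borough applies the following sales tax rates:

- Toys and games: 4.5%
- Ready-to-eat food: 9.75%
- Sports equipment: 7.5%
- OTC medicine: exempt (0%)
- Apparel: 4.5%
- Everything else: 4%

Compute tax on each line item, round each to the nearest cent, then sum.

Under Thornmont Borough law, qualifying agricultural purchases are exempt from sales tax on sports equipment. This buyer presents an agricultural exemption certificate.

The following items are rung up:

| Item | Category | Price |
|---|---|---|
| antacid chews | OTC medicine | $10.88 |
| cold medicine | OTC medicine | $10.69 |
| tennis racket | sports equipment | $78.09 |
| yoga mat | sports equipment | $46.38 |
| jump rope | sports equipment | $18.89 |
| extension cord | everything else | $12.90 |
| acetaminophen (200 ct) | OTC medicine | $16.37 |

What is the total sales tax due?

$0.52

Antacid chews $10.88: OTC medicine → 0% → $0.00
Cold medicine $10.69: OTC medicine → 0% → $0.00
Tennis racket $78.09: sports equipment, buyer-exempt → 0% → $0.00
Yoga mat $46.38: sports equipment, buyer-exempt → 0% → $0.00
Jump rope $18.89: sports equipment, buyer-exempt → 0% → $0.00
Extension cord $12.90: everything else → 4% → $0.52
Acetaminophen (200 ct) $16.37: OTC medicine → 0% → $0.00
Total tax = $0.52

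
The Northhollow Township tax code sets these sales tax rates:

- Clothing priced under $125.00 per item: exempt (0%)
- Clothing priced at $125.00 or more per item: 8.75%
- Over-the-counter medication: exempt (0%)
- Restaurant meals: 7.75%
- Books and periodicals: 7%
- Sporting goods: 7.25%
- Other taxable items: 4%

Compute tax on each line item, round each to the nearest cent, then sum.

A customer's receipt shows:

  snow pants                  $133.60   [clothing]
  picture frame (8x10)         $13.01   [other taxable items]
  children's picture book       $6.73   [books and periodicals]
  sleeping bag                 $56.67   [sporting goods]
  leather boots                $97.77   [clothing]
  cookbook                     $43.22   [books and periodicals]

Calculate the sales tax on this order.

Snow pants $133.60: clothing, $125.00 or more → 8.75% → $11.69
Picture frame (8x10) $13.01: other taxable items → 4% → $0.52
Children's picture book $6.73: books and periodicals → 7% → $0.47
Sleeping bag $56.67: sporting goods → 7.25% → $4.11
Leather boots $97.77: clothing, under $125.00 → 0% → $0.00
Cookbook $43.22: books and periodicals → 7% → $3.03
Total tax = $11.69 + $0.52 + $0.47 + $4.11 + $3.03 = $19.82

$19.82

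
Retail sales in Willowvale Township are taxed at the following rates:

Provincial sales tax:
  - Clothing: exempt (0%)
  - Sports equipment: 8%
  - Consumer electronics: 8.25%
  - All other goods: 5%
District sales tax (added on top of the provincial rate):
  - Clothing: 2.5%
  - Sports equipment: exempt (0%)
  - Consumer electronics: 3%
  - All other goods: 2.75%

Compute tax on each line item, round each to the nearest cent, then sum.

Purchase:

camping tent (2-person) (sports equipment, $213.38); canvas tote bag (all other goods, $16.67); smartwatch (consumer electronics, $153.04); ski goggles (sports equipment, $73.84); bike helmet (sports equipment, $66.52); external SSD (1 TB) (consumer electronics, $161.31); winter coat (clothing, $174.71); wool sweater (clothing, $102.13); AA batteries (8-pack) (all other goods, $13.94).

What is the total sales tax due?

$72.96

Camping tent (2-person) $213.38: sports equipment → 8% + 0% district = 8% → $17.07
Canvas tote bag $16.67: all other goods → 5% + 2.75% district = 7.75% → $1.29
Smartwatch $153.04: consumer electronics → 8.25% + 3% district = 11.25% → $17.22
Ski goggles $73.84: sports equipment → 8% + 0% district = 8% → $5.91
Bike helmet $66.52: sports equipment → 8% + 0% district = 8% → $5.32
External SSD (1 TB) $161.31: consumer electronics → 8.25% + 3% district = 11.25% → $18.15
Winter coat $174.71: clothing → 0% + 2.5% district = 2.5% → $4.37
Wool sweater $102.13: clothing → 0% + 2.5% district = 2.5% → $2.55
AA batteries (8-pack) $13.94: all other goods → 5% + 2.75% district = 7.75% → $1.08
Total tax = $17.07 + $1.29 + $17.22 + $5.91 + $5.32 + $18.15 + $4.37 + $2.55 + $1.08 = $72.96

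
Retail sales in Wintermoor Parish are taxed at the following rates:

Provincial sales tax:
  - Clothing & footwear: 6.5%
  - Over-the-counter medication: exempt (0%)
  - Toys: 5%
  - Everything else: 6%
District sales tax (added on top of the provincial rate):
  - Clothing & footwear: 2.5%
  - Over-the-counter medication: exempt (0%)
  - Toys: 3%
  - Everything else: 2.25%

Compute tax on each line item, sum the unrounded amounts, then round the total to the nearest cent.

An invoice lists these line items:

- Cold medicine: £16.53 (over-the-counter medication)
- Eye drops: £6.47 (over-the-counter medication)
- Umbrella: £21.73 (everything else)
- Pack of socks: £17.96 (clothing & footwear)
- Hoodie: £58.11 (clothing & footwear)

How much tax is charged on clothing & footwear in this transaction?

Pack of socks £17.96: clothing & footwear → 6.5% + 2.5% district = 9% → £1.6164
Hoodie £58.11: clothing & footwear → 6.5% + 2.5% district = 9% → £5.2299
Tax on clothing & footwear: unrounded sum = £6.8463 → £6.85

£6.85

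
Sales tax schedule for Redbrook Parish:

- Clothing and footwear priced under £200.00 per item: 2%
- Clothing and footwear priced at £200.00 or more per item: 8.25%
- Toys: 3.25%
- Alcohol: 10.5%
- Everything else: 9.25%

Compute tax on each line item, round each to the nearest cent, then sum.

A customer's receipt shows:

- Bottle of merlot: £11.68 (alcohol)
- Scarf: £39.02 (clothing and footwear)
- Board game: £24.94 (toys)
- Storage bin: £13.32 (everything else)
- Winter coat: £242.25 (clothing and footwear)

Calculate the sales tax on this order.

Bottle of merlot £11.68: alcohol → 10.5% → £1.23
Scarf £39.02: clothing and footwear, under £200.00 → 2% → £0.78
Board game £24.94: toys → 3.25% → £0.81
Storage bin £13.32: everything else → 9.25% → £1.23
Winter coat £242.25: clothing and footwear, £200.00 or more → 8.25% → £19.99
Total tax = £1.23 + £0.78 + £0.81 + £1.23 + £19.99 = £24.04

£24.04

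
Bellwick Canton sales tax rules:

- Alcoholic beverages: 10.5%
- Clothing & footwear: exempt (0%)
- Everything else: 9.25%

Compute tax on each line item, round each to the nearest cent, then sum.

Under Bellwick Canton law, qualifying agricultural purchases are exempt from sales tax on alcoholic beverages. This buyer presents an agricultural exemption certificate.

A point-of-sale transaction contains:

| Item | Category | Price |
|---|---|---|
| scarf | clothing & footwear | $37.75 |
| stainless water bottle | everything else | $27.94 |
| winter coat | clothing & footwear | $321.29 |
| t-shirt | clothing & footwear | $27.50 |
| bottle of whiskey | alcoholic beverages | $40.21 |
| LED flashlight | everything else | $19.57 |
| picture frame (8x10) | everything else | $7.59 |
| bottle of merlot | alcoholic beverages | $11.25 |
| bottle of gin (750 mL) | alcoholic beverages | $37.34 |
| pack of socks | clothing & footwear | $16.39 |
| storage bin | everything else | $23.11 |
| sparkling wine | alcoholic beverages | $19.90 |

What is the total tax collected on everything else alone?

Stainless water bottle $27.94: everything else → 9.25% → $2.58
LED flashlight $19.57: everything else → 9.25% → $1.81
Picture frame (8x10) $7.59: everything else → 9.25% → $0.70
Storage bin $23.11: everything else → 9.25% → $2.14
Tax on everything else = $2.58 + $1.81 + $0.70 + $2.14 = $7.23

$7.23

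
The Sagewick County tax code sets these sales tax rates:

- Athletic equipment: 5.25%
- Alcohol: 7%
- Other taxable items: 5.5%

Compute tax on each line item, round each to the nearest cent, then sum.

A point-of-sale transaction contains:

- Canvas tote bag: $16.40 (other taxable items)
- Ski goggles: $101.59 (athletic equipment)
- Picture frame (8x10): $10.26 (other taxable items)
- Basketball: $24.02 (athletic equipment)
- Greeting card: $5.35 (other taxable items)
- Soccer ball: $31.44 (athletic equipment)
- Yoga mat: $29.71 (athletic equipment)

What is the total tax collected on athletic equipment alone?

Ski goggles $101.59: athletic equipment → 5.25% → $5.33
Basketball $24.02: athletic equipment → 5.25% → $1.26
Soccer ball $31.44: athletic equipment → 5.25% → $1.65
Yoga mat $29.71: athletic equipment → 5.25% → $1.56
Tax on athletic equipment = $5.33 + $1.26 + $1.65 + $1.56 = $9.80

$9.80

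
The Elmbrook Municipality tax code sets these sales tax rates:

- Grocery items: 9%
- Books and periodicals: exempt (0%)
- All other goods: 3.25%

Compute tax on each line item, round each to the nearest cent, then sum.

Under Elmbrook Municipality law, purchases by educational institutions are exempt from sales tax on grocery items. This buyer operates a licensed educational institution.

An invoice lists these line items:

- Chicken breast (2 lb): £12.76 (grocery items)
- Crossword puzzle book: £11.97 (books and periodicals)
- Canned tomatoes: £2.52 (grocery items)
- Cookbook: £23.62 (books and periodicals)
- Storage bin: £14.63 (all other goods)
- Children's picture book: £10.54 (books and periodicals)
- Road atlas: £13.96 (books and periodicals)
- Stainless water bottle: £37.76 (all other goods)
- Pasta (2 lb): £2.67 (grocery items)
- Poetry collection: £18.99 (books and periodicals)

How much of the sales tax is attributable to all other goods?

Storage bin £14.63: all other goods → 3.25% → £0.48
Stainless water bottle £37.76: all other goods → 3.25% → £1.23
Tax on all other goods = £0.48 + £1.23 = £1.71

£1.71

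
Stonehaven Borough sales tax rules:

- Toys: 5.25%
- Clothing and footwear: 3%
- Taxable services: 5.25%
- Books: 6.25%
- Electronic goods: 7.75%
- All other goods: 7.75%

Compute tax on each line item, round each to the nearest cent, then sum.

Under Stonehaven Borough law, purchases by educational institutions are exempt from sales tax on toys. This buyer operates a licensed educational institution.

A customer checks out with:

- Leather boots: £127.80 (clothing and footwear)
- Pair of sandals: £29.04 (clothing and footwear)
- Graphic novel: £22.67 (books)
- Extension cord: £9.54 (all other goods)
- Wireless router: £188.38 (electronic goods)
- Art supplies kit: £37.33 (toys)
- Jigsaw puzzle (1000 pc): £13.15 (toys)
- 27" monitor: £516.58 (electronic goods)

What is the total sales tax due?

£61.49

Leather boots £127.80: clothing and footwear → 3% → £3.83
Pair of sandals £29.04: clothing and footwear → 3% → £0.87
Graphic novel £22.67: books → 6.25% → £1.42
Extension cord £9.54: all other goods → 7.75% → £0.74
Wireless router £188.38: electronic goods → 7.75% → £14.60
Art supplies kit £37.33: toys, buyer-exempt → 0% → £0.00
Jigsaw puzzle (1000 pc) £13.15: toys, buyer-exempt → 0% → £0.00
27" monitor £516.58: electronic goods → 7.75% → £40.03
Total tax = £3.83 + £0.87 + £1.42 + £0.74 + £14.60 + £40.03 = £61.49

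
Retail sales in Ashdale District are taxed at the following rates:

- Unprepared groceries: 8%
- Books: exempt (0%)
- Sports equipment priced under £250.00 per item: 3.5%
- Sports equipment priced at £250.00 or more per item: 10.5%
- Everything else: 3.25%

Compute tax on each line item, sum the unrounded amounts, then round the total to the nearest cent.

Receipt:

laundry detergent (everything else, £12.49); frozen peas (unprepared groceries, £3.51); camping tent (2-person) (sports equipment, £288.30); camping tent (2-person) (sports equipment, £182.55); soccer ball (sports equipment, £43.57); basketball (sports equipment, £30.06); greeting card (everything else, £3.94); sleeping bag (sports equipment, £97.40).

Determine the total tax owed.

Laundry detergent £12.49: everything else → 3.25% → £0.405925
Frozen peas £3.51: unprepared groceries → 8% → £0.2808
Camping tent (2-person) £288.30: sports equipment, £250.00 or more → 10.5% → £30.2715
Camping tent (2-person) £182.55: sports equipment, under £250.00 → 3.5% → £6.38925
Soccer ball £43.57: sports equipment, under £250.00 → 3.5% → £1.52495
Basketball £30.06: sports equipment, under £250.00 → 3.5% → £1.0521
Greeting card £3.94: everything else → 3.25% → £0.12805
Sleeping bag £97.40: sports equipment, under £250.00 → 3.5% → £3.409
Unrounded tax sum = £43.461575 → £43.46

£43.46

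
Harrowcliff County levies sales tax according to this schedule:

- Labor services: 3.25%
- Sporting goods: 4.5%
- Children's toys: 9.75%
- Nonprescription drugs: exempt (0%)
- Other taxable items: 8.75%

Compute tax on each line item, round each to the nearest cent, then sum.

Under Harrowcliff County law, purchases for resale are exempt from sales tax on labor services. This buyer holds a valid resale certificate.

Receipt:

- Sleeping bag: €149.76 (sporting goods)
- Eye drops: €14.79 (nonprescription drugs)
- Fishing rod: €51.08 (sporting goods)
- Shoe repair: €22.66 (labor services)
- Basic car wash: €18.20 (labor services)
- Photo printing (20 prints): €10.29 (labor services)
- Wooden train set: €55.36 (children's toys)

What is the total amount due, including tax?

€336.58

Sleeping bag €149.76: sporting goods → 4.5% → €6.74
Eye drops €14.79: nonprescription drugs → 0% → €0.00
Fishing rod €51.08: sporting goods → 4.5% → €2.30
Shoe repair €22.66: labor services, buyer-exempt → 0% → €0.00
Basic car wash €18.20: labor services, buyer-exempt → 0% → €0.00
Photo printing (20 prints) €10.29: labor services, buyer-exempt → 0% → €0.00
Wooden train set €55.36: children's toys → 9.75% → €5.40
Subtotal = €322.14; tax = €14.44; total due = €336.58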